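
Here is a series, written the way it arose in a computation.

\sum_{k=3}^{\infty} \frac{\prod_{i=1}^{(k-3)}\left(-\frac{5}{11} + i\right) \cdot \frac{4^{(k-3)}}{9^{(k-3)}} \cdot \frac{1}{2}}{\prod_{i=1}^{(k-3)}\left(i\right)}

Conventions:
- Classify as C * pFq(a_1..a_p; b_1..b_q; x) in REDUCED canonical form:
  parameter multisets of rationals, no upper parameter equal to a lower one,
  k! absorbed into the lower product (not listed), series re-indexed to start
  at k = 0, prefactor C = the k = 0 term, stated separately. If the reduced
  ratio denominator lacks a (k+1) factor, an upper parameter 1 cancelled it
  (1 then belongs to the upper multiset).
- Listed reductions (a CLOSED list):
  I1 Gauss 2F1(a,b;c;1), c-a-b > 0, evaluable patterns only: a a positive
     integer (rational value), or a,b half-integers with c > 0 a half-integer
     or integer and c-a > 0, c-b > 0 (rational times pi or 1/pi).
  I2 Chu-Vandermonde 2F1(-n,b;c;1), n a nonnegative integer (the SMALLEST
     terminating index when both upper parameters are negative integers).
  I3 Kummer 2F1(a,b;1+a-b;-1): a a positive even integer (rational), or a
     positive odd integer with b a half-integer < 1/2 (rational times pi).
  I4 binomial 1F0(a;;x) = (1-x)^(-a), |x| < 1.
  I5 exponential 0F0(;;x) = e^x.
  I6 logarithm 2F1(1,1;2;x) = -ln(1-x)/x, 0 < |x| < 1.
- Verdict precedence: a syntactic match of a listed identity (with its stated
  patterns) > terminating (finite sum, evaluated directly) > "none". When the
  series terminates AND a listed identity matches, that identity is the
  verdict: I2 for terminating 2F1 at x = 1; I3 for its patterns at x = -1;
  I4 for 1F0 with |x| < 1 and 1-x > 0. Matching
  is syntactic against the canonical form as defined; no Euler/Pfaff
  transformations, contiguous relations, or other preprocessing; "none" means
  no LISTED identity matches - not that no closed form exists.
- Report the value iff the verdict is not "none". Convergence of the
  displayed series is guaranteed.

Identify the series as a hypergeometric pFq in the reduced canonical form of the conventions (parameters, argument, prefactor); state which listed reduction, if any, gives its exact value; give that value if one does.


With C = \frac{1}{2}: the canonical form is 1F0(\frac{6}{11}; -; \frac{4}{9}). Verdict: this is the I4 binomial reduction (the 1F0 binomial series: exponent -6/11, x = \frac{4}{9}). Exact value: \frac{1}{2} \cdot \left(\frac{5}{9}\right)^{-\frac{6}{11}}.

Key step: t_0 = \frac{1}{2} here, and the running product (C = 1/2) telescopes to a rising factorial.
Ratio: r(k) = \frac{4}{9} * (k+\frac{6}{11}) / [(k+1)] - rational in k, leading ratio \frac{4}{9}; with t_0 = \frac{1}{2}, classification follows.


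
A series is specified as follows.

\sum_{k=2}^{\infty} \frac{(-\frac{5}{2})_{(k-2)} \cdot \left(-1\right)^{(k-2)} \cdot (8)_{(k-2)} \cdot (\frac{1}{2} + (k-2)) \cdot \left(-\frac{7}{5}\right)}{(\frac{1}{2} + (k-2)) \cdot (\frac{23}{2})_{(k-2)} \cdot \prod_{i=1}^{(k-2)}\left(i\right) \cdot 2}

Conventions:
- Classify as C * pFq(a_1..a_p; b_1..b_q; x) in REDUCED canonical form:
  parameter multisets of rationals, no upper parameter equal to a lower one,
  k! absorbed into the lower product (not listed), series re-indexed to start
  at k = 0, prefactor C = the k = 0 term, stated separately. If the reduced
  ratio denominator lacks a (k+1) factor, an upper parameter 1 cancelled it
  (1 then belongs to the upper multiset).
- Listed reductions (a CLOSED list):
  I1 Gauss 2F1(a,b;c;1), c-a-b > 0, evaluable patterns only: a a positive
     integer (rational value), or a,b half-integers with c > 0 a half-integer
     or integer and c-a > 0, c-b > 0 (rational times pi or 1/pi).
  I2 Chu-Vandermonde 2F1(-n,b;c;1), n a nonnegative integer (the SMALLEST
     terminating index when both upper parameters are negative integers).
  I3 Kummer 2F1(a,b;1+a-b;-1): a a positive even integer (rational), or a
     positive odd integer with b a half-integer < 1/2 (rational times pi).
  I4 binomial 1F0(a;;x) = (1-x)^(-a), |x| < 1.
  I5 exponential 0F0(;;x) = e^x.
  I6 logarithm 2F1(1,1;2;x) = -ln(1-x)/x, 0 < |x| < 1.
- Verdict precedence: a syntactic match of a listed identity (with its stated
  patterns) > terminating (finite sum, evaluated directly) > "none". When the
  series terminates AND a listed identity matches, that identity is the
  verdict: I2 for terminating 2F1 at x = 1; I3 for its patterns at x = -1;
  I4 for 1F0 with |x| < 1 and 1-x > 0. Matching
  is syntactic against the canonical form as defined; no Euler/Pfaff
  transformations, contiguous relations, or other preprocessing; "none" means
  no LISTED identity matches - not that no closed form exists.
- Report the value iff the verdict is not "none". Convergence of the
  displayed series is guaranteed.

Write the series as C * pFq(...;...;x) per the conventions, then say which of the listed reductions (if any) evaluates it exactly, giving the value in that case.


Classification (C = -\frac{7}{10}): 2F1 with upper {-\frac{5}{2}, 8}, lower {\frac{23}{2}}, argument x = -1. Verdict: the Kummer evaluation I3 fires (x = -1; c = \frac{23}{2} equals 1+a-b for upper {-\frac{5}{2}, 8}: listed pattern). Value: -\frac{6783}{2560}.

Key step: t_0 = -\frac{7}{10} here, and striking the common factor k + 1/2 reduces the term (C = -7/10).
Consecutive-term ratio: r(k) = -1 * (k-\frac{5}{2}) (k+8) / [(k+\frac{23}{2}) (k+1)] - rational; roots negated = parameters, x = -1, C = -\frac{7}{10}.


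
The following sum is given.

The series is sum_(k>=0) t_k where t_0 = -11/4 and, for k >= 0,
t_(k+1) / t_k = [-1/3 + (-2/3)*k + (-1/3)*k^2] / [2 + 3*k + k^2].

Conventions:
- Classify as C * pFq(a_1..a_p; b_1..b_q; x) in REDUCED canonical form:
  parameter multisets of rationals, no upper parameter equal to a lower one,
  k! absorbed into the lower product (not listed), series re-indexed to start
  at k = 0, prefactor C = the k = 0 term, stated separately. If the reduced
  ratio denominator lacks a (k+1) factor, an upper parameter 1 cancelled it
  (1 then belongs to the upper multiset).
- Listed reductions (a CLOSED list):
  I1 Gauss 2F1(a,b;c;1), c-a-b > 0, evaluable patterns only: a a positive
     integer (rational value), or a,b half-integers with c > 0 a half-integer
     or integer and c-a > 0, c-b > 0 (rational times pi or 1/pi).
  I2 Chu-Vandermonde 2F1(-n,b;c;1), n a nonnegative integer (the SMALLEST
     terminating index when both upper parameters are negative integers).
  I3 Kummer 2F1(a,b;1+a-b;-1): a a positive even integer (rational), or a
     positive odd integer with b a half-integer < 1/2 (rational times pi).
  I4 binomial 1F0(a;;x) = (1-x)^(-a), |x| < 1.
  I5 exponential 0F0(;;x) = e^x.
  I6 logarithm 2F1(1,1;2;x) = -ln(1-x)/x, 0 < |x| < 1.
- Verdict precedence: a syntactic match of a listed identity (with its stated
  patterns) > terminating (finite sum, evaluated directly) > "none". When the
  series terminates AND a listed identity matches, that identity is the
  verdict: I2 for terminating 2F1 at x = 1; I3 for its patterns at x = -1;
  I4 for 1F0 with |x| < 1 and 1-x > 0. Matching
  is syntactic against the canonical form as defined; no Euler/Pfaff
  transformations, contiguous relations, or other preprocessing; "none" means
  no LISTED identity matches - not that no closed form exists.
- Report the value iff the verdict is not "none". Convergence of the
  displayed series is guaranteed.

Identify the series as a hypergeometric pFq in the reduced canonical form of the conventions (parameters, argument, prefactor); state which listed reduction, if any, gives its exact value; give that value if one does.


Prefactor -11/4, argument -1/3: 2F1 with upper {1, 1} over lower {2}. Verdict (x = -1/3): logarithm (I6) applies (the logarithm: parameters (1,1;2), x = -1/3). Hence: (-33/4) * ln(4/3).

The tell: from the first term -11/4: roots of the ratio polynomials (C = -11/4, x = -1/3) are the negated parameters.
Consecutive-term ratio: r(k) = (-1/3) * (k+1) (k+1) / [(k+2) (k+1)] - rational in k, leading ratio (-1/3); with t_0 = -11/4, classification follows.


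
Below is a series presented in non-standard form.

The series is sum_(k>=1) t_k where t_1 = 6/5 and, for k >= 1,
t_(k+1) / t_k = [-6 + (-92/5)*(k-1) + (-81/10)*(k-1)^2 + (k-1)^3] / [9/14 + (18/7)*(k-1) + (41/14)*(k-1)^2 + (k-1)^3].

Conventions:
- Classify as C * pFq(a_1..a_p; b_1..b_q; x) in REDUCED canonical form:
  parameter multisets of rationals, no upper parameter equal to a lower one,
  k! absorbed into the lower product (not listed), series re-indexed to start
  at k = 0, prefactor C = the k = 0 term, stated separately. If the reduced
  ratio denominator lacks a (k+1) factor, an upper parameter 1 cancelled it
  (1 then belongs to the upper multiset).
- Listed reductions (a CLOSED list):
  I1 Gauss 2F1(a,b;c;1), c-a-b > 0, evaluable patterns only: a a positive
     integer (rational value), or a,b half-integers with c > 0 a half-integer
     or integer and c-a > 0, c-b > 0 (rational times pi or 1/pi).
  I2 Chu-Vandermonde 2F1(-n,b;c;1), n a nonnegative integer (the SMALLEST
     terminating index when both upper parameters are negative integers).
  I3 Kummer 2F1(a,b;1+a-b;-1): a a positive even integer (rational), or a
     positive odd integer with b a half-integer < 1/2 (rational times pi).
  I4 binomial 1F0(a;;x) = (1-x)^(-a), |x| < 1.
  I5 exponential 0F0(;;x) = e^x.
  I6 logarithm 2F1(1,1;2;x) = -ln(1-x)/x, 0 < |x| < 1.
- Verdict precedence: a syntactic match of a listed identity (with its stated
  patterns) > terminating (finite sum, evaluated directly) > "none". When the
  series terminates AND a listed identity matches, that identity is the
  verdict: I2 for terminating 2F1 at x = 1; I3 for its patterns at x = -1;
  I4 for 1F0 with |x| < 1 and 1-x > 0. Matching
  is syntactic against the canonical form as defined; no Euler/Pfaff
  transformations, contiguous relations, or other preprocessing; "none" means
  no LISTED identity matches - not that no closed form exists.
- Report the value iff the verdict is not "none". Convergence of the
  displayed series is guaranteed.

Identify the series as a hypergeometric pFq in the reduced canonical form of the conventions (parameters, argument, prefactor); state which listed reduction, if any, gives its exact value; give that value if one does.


Canonical form: C = 6/5 times 2F1 with upper {-10, 2/5}, lower {3/7}, x = 1. Verdict at x = 1: the Chu-Vandermonde identity I2 matches (terminating 2F1 at x = 1 with n = 10, b = 2/5, c = 3/7). Value: 271720112957512/9374964599609375.

Key observation: t_0 = 6/5 here, and factor the ratio over Q (prefactor 6/5): negated roots = parameters.
Step ratio: r(k) = 1 * (k-10) (k+2/5) / [(k+3/7) (k+1)] ; factor over Q: parameters, x = 1, and C = 6/5.


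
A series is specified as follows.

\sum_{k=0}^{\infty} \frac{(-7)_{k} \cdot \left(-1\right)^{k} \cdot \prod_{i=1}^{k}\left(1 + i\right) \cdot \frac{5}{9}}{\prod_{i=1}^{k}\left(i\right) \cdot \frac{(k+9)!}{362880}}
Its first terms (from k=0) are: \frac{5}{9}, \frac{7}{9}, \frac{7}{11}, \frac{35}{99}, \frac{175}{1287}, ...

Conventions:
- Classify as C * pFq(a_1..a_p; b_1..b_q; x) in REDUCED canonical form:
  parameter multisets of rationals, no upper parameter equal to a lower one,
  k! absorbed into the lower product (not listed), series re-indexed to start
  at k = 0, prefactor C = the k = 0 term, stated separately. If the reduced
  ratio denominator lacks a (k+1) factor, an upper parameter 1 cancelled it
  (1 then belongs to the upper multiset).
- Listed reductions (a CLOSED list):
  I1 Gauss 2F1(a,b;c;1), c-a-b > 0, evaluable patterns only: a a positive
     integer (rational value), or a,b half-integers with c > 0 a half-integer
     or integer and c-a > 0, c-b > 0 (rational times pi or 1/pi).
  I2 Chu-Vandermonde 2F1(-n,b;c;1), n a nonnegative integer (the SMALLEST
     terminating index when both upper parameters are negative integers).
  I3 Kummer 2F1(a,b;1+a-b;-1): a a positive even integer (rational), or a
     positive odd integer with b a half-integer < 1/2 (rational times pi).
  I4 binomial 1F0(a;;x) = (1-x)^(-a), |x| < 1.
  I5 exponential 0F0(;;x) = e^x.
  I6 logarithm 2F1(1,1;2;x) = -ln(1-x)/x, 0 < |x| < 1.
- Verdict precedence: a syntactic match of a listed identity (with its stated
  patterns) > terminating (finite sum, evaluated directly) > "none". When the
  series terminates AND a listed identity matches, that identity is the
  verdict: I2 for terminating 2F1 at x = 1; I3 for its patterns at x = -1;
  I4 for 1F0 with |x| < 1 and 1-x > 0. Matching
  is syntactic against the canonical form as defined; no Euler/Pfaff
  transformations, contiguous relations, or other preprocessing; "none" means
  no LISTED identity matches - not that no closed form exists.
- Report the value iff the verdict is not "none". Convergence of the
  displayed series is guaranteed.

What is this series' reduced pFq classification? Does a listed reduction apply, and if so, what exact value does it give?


x = -1 here; the reduced form reads 2F1, upper {-7, 2}, lower {10}, C = \frac{5}{9}. Verdict: Kummer's theorem (I3) applies (x = -1; c = 10 equals 1+a-b for upper {-7, 2}: listed pattern). Sum: \frac{5}{2}.

First insight: from the first term \frac{5}{9}: the denominator's factorial ratio (C = 5/9, x = -1) is a lower Pochhammer.
Adjacent-term ratio: r(k) = -1 * (k-7) (k+2) / [(k+10) (k+1)] - rational in k. x = -1; t_0 = \frac{5}{9}; negate the roots.


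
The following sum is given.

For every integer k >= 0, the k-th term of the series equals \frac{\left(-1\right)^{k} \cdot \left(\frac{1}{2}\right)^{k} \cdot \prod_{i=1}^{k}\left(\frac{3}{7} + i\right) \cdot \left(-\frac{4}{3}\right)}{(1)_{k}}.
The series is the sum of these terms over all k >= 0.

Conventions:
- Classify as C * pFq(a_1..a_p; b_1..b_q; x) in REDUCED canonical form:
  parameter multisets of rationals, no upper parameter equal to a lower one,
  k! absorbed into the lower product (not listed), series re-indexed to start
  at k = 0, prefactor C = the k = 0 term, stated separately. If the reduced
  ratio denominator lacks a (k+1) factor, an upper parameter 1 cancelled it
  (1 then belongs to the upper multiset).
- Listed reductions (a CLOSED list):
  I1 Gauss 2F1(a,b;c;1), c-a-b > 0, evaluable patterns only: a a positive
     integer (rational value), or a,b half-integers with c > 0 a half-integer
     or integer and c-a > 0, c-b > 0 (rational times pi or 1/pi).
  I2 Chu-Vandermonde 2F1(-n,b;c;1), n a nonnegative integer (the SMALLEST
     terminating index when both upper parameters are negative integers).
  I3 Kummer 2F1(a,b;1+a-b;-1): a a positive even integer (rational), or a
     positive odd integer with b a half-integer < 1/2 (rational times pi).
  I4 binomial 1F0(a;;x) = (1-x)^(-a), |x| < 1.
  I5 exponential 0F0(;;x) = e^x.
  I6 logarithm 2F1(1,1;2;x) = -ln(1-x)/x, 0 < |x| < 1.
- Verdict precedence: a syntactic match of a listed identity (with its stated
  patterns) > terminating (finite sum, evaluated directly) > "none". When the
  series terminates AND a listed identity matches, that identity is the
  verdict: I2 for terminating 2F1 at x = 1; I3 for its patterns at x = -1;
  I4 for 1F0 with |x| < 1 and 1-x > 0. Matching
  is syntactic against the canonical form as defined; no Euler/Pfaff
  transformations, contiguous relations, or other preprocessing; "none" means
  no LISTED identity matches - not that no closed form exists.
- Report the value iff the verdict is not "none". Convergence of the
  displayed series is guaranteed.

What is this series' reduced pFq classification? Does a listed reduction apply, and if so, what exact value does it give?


Prefactor -\frac{4}{3}, argument -\frac{1}{2}: 1F0 with upper {\frac{10}{7}} over lower {-}. Verdict: this is the I4 binomial reduction (the 1F0 binomial series: exponent -10/7, x = -\frac{1}{2}). Its exact value is \left(-\frac{4}{3}\right) \cdot \left(\frac{3}{2}\right)^{-\frac{10}{7}}.

Structural cue: t_0 being -\frac{4}{3}, the running product (C = -4/3) telescopes to a rising factorial.
Consecutive-term ratio: r(k) = -\frac{1}{2} * (k+\frac{10}{7}) / [(k+1)] - rational in k. x = -\frac{1}{2}; t_0 = -\frac{4}{3}; negate the roots.


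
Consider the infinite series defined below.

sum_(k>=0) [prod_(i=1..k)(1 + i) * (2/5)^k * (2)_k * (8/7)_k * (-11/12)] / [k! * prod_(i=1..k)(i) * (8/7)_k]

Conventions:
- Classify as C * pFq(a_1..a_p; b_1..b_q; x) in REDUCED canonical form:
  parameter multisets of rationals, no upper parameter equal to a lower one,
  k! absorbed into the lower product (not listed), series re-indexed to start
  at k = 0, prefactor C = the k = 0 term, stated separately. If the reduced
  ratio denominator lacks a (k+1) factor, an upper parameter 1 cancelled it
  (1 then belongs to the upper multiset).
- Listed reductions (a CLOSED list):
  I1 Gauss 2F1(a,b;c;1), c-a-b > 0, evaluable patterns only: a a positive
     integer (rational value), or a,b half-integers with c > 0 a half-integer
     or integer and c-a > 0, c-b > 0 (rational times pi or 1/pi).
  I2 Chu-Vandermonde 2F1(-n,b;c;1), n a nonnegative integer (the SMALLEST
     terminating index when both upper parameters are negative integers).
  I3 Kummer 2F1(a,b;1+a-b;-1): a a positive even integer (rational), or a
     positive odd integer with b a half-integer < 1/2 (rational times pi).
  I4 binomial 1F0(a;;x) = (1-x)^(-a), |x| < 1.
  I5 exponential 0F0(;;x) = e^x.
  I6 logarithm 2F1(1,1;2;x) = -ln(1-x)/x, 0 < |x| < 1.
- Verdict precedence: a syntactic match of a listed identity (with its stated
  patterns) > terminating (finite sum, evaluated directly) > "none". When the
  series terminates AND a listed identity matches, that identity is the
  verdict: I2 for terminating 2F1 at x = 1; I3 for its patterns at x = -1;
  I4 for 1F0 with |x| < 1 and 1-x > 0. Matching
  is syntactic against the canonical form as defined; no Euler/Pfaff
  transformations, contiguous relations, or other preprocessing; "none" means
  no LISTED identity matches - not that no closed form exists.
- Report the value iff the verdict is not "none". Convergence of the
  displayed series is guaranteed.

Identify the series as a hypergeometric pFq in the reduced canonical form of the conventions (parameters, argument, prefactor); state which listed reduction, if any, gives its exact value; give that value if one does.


First insight: t_0 = -11/12 here, and the denominator's factorial ratio (C = -11/12) is a lower Pochhammer.
Ratio: r(k) = (2/5) * (k+2) (k+2) / [(k+1) (k+1)] ; factor over Q: parameters, x = (2/5), and C = -11/12.

With C = -11/12: the canonical form is 2F1(2, 2; 1; 2/5). Verdict: none (x = 2/5): each listed identity misses the multisets {2, 2} ; {1}.


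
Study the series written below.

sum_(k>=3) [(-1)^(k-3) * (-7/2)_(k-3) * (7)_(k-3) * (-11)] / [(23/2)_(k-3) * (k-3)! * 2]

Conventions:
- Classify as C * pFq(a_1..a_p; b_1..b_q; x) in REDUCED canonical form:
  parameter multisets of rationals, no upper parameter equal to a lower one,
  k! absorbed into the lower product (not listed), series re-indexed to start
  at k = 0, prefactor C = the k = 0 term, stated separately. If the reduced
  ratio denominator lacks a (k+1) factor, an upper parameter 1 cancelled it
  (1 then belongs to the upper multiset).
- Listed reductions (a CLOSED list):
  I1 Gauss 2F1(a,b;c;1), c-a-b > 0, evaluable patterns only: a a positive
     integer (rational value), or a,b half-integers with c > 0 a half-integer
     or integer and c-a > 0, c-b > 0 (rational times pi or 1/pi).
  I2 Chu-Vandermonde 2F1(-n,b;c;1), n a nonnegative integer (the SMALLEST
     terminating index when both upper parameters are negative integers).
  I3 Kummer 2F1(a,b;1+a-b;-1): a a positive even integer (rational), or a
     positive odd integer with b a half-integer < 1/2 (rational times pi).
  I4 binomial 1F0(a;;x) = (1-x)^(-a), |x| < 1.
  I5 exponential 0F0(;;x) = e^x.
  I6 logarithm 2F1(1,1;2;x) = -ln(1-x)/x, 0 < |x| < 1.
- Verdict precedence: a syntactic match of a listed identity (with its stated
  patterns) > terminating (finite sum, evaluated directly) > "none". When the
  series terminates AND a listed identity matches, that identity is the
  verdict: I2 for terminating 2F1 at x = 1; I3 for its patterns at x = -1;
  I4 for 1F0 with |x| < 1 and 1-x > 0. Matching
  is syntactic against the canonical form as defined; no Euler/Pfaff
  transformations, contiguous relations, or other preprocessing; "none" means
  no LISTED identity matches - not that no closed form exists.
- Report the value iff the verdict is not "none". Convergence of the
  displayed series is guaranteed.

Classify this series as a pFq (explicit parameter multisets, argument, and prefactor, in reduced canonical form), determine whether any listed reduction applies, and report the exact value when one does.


The series (x = -1) is 2F1: upper {-7/2, 7}, lower {23/2}, prefactor -11/2. Verdict: Kummer (I3) applies (x = -1; c = 23/2 equals 1+a-b for upper {-7/2, 7}: listed pattern). Exact value: (-160044885/16777216) * pi.

The tell: from the first term -11/2: the constant factors (C = -11/2, x = -1) combine into one prefactor.
Term ratio: r(k) = (-1) * (k-7/2) (k+7) / [(k+23/2) (k+1)] - poly over poly, x = (-1) from leading terms; C = -11/2 at k = 0.


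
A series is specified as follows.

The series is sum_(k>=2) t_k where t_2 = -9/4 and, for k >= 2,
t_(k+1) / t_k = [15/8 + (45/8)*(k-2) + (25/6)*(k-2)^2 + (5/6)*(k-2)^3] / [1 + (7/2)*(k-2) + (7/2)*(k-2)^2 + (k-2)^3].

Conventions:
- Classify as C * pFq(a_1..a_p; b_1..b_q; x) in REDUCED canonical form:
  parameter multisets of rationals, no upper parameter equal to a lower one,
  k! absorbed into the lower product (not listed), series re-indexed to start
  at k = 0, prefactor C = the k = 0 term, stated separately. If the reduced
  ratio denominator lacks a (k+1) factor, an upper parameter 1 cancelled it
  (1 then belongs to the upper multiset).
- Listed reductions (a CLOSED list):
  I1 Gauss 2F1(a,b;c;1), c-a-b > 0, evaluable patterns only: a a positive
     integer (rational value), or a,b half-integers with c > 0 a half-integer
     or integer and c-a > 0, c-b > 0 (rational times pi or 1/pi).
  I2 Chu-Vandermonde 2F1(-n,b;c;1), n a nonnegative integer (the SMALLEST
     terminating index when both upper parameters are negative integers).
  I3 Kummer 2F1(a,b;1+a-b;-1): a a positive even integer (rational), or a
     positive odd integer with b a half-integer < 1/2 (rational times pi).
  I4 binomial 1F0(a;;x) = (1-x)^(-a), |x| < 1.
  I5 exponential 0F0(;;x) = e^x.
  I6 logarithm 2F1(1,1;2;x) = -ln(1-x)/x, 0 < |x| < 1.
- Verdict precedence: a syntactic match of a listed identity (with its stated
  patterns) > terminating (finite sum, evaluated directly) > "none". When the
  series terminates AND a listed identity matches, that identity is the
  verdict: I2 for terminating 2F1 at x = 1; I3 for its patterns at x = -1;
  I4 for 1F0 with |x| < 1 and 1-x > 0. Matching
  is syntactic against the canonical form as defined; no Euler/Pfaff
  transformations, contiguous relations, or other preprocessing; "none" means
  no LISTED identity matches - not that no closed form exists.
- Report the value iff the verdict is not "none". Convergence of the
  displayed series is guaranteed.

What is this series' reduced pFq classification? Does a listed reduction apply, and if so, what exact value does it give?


This is -9/4 * 2F1(3/2, 3; 2; 5/6) in reduced canonical form. Verdict: none (x = 5/6): each listed identity misses the multisets {3/2, 3} ; {2}.

Key step: x = (5/6) and cancel k + 1/2 from the displayed ratio first; then C = -9/4.
Adjacent-term ratio: r(k) = (5/6) * (k+3/2) (k+3) / [(k+2) (k+1)] - poly over poly, x = (5/6) from leading terms; C = -9/4 at k = 0.


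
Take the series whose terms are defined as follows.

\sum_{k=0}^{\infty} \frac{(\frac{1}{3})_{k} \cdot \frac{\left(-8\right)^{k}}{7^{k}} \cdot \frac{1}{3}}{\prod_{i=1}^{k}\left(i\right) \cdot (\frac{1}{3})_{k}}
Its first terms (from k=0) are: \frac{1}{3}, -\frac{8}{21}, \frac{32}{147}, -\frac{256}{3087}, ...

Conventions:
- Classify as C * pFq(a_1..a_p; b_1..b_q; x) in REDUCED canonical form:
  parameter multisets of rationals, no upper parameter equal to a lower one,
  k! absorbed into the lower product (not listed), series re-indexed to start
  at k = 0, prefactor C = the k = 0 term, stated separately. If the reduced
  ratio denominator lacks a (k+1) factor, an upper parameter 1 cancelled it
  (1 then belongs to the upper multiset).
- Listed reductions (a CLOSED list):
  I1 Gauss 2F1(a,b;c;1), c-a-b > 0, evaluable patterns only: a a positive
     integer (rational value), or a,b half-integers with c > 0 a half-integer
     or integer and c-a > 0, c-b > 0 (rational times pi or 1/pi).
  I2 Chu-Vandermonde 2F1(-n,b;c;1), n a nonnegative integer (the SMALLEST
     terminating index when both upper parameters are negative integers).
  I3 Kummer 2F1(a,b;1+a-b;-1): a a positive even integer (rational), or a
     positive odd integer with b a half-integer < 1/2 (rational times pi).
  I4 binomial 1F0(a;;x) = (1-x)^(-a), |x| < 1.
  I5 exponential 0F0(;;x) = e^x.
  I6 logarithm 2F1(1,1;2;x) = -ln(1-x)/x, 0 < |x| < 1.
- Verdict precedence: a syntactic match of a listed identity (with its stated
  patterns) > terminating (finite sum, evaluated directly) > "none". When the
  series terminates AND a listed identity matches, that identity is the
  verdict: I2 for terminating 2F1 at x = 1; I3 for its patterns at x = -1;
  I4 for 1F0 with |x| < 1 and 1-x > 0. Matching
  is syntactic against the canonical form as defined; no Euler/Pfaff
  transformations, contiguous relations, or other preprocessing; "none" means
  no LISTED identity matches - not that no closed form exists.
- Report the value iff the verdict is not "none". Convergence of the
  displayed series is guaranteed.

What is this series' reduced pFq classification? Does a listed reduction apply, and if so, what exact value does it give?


With C = \frac{1}{3}: the canonical form is 0F0(-; -; -\frac{8}{7}). Verdict: the exponential series (I5) applies (the 0F0 exponential series at x = -\frac{8}{7}). Sum: \frac{1}{3} \cdot e^{-\frac{8}{7}}.

Key step: with t_0 = \frac{1}{3}, the two geometric factors (C = 1/3, x = -8/7) combine into one argument.
Term ratio: r(k) = -\frac{8}{7} * 1 / [(k+1)] - rational in k. x = -\frac{8}{7}; t_0 = \frac{1}{3}; negate the roots.


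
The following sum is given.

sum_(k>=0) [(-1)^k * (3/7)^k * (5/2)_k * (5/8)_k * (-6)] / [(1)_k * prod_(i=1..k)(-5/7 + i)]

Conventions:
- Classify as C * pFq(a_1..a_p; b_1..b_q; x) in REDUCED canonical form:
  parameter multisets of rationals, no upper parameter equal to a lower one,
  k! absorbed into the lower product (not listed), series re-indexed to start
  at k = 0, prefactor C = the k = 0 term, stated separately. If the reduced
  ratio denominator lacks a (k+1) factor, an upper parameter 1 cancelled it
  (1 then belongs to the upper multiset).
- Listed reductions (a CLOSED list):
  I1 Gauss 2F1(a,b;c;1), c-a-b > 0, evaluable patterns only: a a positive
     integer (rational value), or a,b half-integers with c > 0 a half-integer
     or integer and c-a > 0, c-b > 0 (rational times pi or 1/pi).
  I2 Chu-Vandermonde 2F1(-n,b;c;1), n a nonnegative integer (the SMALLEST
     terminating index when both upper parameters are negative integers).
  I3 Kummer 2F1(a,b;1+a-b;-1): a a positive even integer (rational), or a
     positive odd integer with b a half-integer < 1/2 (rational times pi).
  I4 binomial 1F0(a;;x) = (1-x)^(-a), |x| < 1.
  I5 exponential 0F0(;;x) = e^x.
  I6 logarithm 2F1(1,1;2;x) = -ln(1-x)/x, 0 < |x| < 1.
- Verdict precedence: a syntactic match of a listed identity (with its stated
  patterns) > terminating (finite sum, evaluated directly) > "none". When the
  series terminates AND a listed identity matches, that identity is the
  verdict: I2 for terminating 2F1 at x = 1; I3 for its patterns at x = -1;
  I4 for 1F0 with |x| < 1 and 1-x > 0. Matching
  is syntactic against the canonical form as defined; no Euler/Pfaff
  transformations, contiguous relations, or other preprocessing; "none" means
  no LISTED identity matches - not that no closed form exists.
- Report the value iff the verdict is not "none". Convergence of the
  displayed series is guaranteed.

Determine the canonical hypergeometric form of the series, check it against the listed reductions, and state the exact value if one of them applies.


The series (x = -3/7) is 2F1: upper {5/8, 5/2}, lower {2/7}, prefactor -6. Verdict: no listed reduction: x = -3/7 and upper {5/8, 5/2} fail every I1-I6 pattern.

First insight: t_0 = -6 here, and the (-1)^k factor (prefactor -6) folds into the argument's sign.
Consecutive-term ratio: r(k) = (-3/7) * (k+5/8) (k+5/2) / [(k+2/7) (k+1)] - rational in k, leading ratio (-3/7); with t_0 = -6, classification follows.


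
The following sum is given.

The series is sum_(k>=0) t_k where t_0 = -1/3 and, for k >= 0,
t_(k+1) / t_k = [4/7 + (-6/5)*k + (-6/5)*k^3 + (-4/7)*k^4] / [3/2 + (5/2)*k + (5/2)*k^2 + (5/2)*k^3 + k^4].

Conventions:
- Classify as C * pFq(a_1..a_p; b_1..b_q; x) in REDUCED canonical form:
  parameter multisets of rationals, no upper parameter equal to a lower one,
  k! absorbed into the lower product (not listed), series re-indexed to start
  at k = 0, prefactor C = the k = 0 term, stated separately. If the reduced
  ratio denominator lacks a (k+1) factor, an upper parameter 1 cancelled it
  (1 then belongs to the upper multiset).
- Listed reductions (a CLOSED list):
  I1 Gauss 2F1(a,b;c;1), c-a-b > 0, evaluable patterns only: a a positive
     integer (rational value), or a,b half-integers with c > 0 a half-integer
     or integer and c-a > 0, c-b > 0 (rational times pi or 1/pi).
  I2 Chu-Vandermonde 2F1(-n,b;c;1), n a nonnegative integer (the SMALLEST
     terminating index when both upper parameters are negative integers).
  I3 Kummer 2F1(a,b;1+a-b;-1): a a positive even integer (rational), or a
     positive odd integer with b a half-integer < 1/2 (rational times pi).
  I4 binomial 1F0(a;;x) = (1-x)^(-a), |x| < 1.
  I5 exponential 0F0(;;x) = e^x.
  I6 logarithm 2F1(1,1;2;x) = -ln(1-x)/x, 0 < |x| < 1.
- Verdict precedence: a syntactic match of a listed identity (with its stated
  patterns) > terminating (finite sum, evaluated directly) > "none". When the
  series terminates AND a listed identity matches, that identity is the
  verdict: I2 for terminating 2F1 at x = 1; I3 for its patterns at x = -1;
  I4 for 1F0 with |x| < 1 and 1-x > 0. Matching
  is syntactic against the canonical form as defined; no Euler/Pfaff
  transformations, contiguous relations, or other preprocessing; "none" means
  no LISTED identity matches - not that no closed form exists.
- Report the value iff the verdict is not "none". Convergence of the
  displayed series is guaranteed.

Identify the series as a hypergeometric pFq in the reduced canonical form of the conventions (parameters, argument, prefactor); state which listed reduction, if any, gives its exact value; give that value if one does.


Structural cue: with t_0 = -1/3, the ratio is unreduced: k^2 + 1 divides both sides (C = -1/3, x = -4/7).
Step ratio: r(k) = (-4/7) * (k-2/5) (k+5/2) / [(k+3/2) (k+1)] - rational; roots negated = parameters, x = (-4/7), C = -1/3.

x = -4/7 here; the reduced form reads 2F1, upper {-2/5, 5/2}, lower {3/2}, C = -1/3. Verdict: none. A 2F1 with upper {-2/5, 5/2} fits none of I1-I6 at x = -4/7; the sum runs forever.


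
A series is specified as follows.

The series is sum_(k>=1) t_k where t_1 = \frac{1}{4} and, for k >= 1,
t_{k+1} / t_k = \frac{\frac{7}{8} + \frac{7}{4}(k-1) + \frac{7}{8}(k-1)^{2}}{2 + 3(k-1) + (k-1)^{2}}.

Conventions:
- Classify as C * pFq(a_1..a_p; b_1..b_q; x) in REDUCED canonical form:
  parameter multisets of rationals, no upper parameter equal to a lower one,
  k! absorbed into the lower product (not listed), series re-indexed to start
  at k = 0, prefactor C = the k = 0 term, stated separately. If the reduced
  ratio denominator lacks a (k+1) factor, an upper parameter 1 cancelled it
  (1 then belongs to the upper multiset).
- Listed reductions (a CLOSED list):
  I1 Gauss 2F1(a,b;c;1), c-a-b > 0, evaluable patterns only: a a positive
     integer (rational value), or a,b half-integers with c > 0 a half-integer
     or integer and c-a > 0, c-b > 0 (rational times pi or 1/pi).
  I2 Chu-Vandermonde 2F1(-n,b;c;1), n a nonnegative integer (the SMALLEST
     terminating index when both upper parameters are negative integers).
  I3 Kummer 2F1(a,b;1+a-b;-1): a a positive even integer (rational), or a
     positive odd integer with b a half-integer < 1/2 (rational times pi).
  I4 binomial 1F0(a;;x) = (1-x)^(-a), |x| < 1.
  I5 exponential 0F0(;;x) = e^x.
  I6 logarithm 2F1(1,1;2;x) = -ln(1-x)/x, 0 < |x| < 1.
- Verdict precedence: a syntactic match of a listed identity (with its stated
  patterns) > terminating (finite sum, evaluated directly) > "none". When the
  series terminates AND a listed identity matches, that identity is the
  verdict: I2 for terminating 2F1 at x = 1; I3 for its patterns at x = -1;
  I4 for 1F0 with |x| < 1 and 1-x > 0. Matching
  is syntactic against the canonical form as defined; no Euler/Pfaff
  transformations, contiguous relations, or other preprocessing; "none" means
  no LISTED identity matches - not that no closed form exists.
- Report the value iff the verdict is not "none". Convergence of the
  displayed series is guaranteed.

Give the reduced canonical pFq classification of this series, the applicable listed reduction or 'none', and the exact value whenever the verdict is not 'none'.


Canonical form: C = \frac{1}{4} times 2F1 with upper {1, 1}, lower {2}, x = \frac{7}{8}. Verdict at x = \frac{7}{8}: logarithm (I6) matches (the logarithm: parameters (1,1;2), x = \frac{7}{8}). Value: \left(-\frac{2}{7}\right) \cdot \ln\left(\frac{1}{8}\right).

The tell: with t_0 = \frac{1}{4}, the expanded ratio factors over Q; C = 1/4, roots give parameters.
Consecutive-term ratio: r(k) = \frac{7}{8} * (k+1) (k+1) / [(k+2) (k+1)] - poly over poly, x = \frac{7}{8} from leading terms; C = \frac{1}{4} at k = 0.


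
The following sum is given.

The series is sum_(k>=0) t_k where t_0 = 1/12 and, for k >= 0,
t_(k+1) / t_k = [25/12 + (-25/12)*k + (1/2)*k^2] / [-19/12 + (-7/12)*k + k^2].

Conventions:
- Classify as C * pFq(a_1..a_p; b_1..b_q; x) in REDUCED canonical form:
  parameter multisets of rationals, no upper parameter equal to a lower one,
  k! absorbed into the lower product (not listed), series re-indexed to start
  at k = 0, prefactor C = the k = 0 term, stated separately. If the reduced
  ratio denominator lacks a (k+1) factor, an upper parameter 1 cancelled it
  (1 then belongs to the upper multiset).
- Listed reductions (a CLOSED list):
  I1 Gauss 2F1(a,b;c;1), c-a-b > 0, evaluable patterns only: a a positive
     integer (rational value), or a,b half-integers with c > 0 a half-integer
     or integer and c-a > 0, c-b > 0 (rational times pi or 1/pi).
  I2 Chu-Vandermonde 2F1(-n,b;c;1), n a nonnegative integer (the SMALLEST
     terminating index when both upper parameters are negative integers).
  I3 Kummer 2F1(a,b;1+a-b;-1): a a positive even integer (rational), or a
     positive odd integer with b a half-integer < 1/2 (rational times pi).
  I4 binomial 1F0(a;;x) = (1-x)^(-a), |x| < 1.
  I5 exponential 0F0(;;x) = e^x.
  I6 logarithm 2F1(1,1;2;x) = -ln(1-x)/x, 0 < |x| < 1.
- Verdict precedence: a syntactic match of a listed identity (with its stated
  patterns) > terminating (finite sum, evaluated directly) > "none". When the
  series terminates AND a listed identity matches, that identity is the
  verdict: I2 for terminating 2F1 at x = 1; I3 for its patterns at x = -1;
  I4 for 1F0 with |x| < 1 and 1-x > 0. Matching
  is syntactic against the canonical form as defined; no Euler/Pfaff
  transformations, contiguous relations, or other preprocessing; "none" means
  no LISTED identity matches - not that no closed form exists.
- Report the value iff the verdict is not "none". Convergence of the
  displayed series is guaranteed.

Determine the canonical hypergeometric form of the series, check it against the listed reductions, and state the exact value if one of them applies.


Classification (C = 1/12): 2F1 with upper {-5/2, -5/3}, lower {-19/12}, argument x = 1/2. Verdict: none. Every listed pattern misses the 2F1 form at 1/2, upper {-5/2, -5/3}.

Structural cue: x = (1/2) and roots of the ratio polynomials (C = 1/12) are the negated parameters.
Adjacent-term ratio: r(k) = (1/2) * (k-5/2) (k-5/3) / [(k-19/12) (k+1)] - rational; roots negated = parameters, x = (1/2), C = 1/12.


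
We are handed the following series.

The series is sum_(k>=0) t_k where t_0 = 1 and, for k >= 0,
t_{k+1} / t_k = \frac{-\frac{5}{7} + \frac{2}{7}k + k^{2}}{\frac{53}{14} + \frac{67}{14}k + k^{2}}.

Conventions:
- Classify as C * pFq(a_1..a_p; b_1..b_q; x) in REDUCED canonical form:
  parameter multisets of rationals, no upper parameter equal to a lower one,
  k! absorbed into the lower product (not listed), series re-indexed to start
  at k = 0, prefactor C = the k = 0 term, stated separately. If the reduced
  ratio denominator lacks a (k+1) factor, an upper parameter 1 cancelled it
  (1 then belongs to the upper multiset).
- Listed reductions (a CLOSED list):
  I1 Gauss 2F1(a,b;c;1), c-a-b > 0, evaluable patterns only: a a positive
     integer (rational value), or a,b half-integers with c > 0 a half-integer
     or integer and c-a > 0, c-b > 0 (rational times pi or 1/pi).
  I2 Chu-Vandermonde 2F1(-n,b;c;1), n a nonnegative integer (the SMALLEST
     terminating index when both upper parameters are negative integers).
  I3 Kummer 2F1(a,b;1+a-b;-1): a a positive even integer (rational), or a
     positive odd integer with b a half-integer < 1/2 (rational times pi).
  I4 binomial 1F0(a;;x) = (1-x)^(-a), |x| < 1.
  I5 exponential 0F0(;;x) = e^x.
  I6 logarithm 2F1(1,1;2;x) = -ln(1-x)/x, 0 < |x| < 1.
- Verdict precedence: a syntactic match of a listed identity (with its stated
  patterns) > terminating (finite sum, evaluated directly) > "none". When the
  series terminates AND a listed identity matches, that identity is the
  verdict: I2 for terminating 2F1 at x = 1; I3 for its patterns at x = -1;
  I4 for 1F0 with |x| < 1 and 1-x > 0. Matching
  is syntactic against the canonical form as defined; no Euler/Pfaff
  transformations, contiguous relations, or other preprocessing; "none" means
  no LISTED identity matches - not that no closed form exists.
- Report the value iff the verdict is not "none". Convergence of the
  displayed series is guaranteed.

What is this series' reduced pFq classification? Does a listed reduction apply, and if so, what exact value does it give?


The series (x = 1) is 2F1: upper {-\frac{5}{7}, 1}, lower {\frac{53}{14}}, prefactor 1. Verdict: this is Gauss (I1, integer-parameter pattern) (x = 1: the Gamma ratio telescopes since c-a-b = 7/2 > 0 and a = 1 in Z>0). Exact value: \frac{39}{49}.

Structural cue: t_0 being 1, the expanded ratio factors over Q; C = 1, x = 1, roots give parameters.
Step ratio: r(k) = 1 * (k-\frac{5}{7}) (k+1) / [(k+\frac{53}{14}) (k+1)] ; factor over Q: parameters, x = 1, and C = 1.


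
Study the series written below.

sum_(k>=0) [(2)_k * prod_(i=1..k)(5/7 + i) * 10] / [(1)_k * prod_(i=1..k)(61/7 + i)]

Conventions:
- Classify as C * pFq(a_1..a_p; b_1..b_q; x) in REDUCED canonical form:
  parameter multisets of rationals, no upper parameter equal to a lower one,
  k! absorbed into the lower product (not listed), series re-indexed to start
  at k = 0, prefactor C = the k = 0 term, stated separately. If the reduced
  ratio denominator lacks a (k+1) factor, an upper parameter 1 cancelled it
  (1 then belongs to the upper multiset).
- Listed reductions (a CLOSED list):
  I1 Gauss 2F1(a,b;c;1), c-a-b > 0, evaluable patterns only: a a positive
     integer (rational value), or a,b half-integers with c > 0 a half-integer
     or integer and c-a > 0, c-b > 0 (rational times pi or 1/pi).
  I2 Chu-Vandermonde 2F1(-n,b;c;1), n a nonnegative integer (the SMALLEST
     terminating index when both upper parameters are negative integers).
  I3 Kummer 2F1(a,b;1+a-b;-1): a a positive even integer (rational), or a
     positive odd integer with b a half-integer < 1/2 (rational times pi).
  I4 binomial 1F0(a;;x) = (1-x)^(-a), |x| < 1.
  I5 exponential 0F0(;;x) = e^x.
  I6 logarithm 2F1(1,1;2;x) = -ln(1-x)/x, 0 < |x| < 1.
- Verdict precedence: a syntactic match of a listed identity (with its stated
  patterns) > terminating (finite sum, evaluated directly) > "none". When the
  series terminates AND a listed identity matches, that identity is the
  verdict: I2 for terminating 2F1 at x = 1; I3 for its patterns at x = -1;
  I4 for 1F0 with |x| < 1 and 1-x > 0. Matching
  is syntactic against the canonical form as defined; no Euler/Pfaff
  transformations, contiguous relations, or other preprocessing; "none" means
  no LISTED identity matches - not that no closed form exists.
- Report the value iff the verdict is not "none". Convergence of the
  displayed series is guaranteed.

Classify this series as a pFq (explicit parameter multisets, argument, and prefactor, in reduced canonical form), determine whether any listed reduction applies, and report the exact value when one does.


At argument 1: a 2F1 with upper {12/7, 2}, lower {68/7}, scaled by C = 10. Verdict: this is Gauss's theorem (I1) (x = 1: the Gamma ratio telescopes since c-a-b = 6 > 0 and a = 2 in Z>0). Value: 5490/343.

Structural cue: x = 1 and the lower running product (C = 10, x = 1) is a rising factorial.
Adjacent-term ratio: r(k) = 1 * (k+12/7) (k+2) / [(k+68/7) (k+1)] ; factor over Q: parameters, x = 1, and C = 10.
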